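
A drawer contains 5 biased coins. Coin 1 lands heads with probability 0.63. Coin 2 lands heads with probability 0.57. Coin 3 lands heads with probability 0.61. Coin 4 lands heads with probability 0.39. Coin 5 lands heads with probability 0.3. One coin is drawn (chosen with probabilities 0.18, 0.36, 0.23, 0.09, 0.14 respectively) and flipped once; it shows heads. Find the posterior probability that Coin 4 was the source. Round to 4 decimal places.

Posterior probability ≈ 0.0655

Tabulate prior·likelihood by source: [1] prior 0.18, lik 0.63, product 0.1134; [2] prior 0.36, lik 0.57, product 0.2052; [3] prior 0.23, lik 0.61, product 0.1403; [4] prior 0.09, lik 0.39, product 0.03510; [5] prior 0.14, lik 0.3, product 0.04200.
Normalizing constant = 0.53600; the posterior for Coin 4 is its product over the sum, 0.03510/0.53600 = 0.0655.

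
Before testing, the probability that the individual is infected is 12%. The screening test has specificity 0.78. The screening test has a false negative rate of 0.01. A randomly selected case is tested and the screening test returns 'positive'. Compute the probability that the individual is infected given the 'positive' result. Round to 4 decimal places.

Let H be the event that the individual is infected. P(H) = 0.12, so P(¬H) = 0.88. With E the 'positive' result, P(E|H) = 0.99 and P(E|¬H) = 0.22.
P(E) = 0.99·0.12 + 0.22·0.88 = 0.11880 + 0.19360 = 0.31240.
By Bayes' theorem, P(H|E) = 0.11880 / 0.31240 = 0.3803.

P(H | E) ≈ 0.3803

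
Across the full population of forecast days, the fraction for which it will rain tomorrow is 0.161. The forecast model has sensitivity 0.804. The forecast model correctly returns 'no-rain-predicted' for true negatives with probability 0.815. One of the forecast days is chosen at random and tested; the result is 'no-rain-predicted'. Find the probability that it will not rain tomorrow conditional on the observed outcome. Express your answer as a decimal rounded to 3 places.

Write H for 'it will rain tomorrow'. Prior odds H:¬H = 0.161/0.839 = 0.19190. For the 'no-rain-predicted' outcome, the likelihood ratio is 0.196/0.815 = 0.24049.
Posterior odds = 0.19190 × 0.24049 = 0.046149, so P(H|E) = 0.046149/(1+0.046149) = 0.044. Then P(¬H|E) = 1 − 0.044 = 0.956.

P(¬H | E) ≈ 0.956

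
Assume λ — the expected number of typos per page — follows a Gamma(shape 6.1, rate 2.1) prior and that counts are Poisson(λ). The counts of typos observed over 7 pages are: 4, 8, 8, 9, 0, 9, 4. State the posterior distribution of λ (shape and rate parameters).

Posterior: Gamma(shape=48.1, rate=9.1)

Total count ∑xᵢ = 42 over n = 7 pages.
Gamma is conjugate to the Poisson likelihood: posterior is Gamma(shape = 6.1+42 = 48.1, rate = 2.1+7 = 9.1).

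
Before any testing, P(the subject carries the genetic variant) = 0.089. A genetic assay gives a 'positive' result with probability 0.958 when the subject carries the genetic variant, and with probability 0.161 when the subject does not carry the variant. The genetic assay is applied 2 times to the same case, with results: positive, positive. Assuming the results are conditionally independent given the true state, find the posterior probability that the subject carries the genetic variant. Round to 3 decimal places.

Posterior P(H) ≈ 0.776

With H the event that the subject carries the genetic variant, the joint likelihood of the observed sequence is P(data|H) = 0.958·0.958 = 0.91776 and P(data|¬H) = 0.161·0.161 = 0.025921.
Bayes: P(H|data) = 0.089·0.91776 / (0.089·0.91776 + 0.911·0.025921) = 0.081681/0.10530 = 0.7757.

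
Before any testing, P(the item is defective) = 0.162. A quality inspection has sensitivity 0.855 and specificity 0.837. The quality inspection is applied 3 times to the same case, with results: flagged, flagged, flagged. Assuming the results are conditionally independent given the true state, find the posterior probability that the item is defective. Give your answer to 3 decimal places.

Posterior P(H) ≈ 0.965

Let H be the event that the item is defective; start with P(H) = 0.162. P('flagged'|H) = 0.855, P('flagged'|¬H) = 0.163.
Update on result 1 ('flagged'): P(H) ← 0.855·0.1620 / (0.855·0.1620 + 0.163·0.8380) = 0.13851/0.27510 = 0.5035.
Update on result 2 ('flagged'): P(H) ← 0.855·0.5035 / (0.855·0.5035 + 0.163·0.4965) = 0.43048/0.51141 = 0.8417.
Update on result 3 ('flagged'): P(H) ← 0.855·0.8417 / (0.855·0.8417 + 0.163·0.1583) = 0.71969/0.74549 = 0.9654.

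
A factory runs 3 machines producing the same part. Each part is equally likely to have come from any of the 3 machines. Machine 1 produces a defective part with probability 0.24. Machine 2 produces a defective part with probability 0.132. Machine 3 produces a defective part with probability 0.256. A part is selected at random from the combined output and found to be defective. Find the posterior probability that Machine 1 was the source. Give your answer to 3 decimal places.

Posterior probability ≈ 0.382

P(defective|M1) = 0.24; P(defective|M2) = 0.132; P(defective|M3) = 0.256.
Prior × likelihood for each source: 0.333333·0.24=0.08000, 0.333333·0.132=0.04400, 0.333333·0.256=0.08533. Summing gives P(defective) = 0.20933.
P(Machine 1 | defective) = 0.08000 / 0.20933 = 0.382.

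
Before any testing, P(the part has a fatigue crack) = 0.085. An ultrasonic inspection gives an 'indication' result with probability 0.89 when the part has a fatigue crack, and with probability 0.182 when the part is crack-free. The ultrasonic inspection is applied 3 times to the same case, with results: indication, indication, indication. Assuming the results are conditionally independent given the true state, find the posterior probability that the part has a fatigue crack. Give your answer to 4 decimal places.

Let H be the event that the part has a fatigue crack; start with P(H) = 0.085. P('indication'|H) = 0.89, P('indication'|¬H) = 0.182.
Update on result 1 ('indication'): P(H) ← 0.89·0.0850 / (0.89·0.0850 + 0.182·0.9150) = 0.075650/0.24218 = 0.3124.
Update on result 2 ('indication'): P(H) ← 0.89·0.3124 / (0.89·0.3124 + 0.182·0.6876) = 0.27801/0.40316 = 0.6896.
Update on result 3 ('indication'): P(H) ← 0.89·0.6896 / (0.89·0.6896 + 0.182·0.3104) = 0.61373/0.67022 = 0.9157.

Posterior P(H) ≈ 0.9157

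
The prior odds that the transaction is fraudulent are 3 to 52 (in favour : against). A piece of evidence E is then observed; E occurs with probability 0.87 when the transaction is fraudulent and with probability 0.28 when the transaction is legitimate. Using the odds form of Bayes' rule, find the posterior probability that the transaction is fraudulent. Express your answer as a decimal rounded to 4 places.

Prior odds = 3/52 = 0.057692. In log-odds, ln(0.057692) = -2.8526.
Add log likelihood ratio: ln(3.1071) = 1.1337.
Posterior log-odds = -1.7189, so posterior odds = exp(-1.7189) = 0.17926. Converting, P(H|E) = 0.17926/1.1793 = 0.1520.

Posterior probability ≈ 0.1520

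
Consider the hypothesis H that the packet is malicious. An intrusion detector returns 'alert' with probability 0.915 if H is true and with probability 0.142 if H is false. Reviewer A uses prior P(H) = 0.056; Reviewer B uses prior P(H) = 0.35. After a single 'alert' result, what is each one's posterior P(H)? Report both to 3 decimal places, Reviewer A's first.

The likelihood ratio for an 'alert' result is 0.915/0.142 = 6.4437.
Reviewer A: prior odds 0.056/0.944 = 0.059322; posterior odds 0.38225; posterior probability 0.277.
Reviewer B: prior odds 0.35/0.65 = 0.53846; posterior odds 3.4697; posterior probability 0.776.

Reviewer A: 0.277; Reviewer B: 0.776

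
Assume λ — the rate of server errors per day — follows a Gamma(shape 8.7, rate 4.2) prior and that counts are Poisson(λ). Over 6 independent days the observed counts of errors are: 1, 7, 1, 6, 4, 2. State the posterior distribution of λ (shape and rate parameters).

Total count ∑xᵢ = 21 over n = 6 days.
Gamma is conjugate to the Poisson likelihood: posterior is Gamma(shape = 8.7+21 = 29.7, rate = 4.2+6 = 10.2).

Posterior: Gamma(shape=29.7, rate=10.2)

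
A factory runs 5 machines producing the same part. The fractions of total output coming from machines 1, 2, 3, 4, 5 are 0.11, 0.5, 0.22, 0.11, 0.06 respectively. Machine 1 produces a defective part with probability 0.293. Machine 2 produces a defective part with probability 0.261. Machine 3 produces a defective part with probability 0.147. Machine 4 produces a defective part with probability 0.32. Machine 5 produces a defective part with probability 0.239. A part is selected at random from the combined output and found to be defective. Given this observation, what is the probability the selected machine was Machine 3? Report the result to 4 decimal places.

Tabulate prior·likelihood by source: [1] prior 0.11, lik 0.293, product 0.03223; [2] prior 0.5, lik 0.261, product 0.1305; [3] prior 0.22, lik 0.147, product 0.03234; [4] prior 0.11, lik 0.32, product 0.03520; [5] prior 0.06, lik 0.239, product 0.01434.
Normalizing constant = 0.24461; the posterior for Machine 3 is its product over the sum, 0.03234/0.24461 = 0.1322.

Posterior probability ≈ 0.1322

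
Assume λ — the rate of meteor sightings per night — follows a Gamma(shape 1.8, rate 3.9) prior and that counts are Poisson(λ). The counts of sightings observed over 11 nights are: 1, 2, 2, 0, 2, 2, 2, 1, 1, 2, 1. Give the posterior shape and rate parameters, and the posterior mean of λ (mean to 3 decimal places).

Total count ∑xᵢ = 16 over n = 11 nights.
Gamma is conjugate to the Poisson likelihood: posterior is Gamma(shape = 1.8+16 = 17.8, rate = 3.9+11 = 14.9).
E[λ | data] = 17.8/14.9 = 1.195.

Posterior: Gamma(shape=17.8, rate=14.9); mean ≈ 1.195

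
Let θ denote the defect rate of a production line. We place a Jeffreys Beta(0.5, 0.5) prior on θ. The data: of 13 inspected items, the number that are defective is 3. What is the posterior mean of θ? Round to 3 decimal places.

Posterior mean ≈ 0.250

The binomial likelihood is conjugate to the Beta prior: with 3 successes and 10 failures, the posterior is Beta(0.5+3, 0.5+10) = Beta(3.5, 10.5).
Posterior mean = α/(α+β) = 3.5/14 = 0.250.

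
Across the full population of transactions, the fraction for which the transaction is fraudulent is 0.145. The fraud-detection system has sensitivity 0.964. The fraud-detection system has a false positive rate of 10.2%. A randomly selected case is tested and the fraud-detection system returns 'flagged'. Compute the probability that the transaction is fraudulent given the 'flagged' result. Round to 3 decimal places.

P(H | E) ≈ 0.616

Let H be the event that the transaction is fraudulent. P(H) = 0.145, so P(¬H) = 0.855. With E the 'flagged' result, P(E|H) = 0.964 and P(E|¬H) = 0.102.
P(E) = 0.964·0.145 + 0.102·0.855 = 0.13978 + 0.087210 = 0.22699.
By Bayes' theorem, P(H|E) = 0.13978 / 0.22699 = 0.616.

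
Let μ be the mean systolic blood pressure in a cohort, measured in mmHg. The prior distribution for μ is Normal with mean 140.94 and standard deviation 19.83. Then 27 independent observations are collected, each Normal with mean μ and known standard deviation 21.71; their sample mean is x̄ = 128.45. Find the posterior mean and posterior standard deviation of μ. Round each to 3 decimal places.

Posterior mean ≈ 128.981; posterior SD ≈ 4.088

Prior precision 1/τ₀² = 1/19.83² = 0.00254305; data precision n/σ² = 27/21.71² = 0.0572854.
Posterior precision = 0.00254305 + 0.0572854 = 0.0598285, giving posterior SD = 1/√0.0598285 = 4.088.
Posterior mean = (0.00254305·140.94 + 0.0572854·128.45) / 0.0598285 = 128.981.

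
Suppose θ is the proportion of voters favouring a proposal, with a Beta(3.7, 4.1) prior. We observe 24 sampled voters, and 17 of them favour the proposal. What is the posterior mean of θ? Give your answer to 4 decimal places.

Posterior mean ≈ 0.6509

The binomial likelihood is conjugate to the Beta prior: with 17 successes and 7 failures, the posterior is Beta(3.7+17, 4.1+7) = Beta(20.7, 11.1).
Posterior mean = α/(α+β) = 20.7/31.8 = 0.6509.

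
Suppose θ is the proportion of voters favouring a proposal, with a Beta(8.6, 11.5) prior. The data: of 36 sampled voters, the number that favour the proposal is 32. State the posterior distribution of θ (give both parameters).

The binomial likelihood is conjugate to the Beta prior: with 32 successes and 4 failures, the posterior is Beta(8.6+32, 11.5+4) = Beta(40.6, 15.5).

Posterior: Beta(40.6, 15.5)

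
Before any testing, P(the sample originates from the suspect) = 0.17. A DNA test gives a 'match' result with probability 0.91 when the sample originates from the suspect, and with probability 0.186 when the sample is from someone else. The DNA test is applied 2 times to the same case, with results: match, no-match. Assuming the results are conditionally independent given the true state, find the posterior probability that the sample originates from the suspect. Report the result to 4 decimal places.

Posterior P(H) ≈ 0.0997

Let H be the event that the sample originates from the suspect; start with P(H) = 0.17. P('match'|H) = 0.91, P('match'|¬H) = 0.186.
Update on result 1 ('match'): P(H) ← 0.91·0.1700 / (0.91·0.1700 + 0.186·0.8300) = 0.15470/0.30908 = 0.5005.
Update on result 2 ('no-match'): P(H) ← 0.09·0.5005 / (0.09·0.5005 + 0.814·0.4995) = 0.045047/0.45163 = 0.0997.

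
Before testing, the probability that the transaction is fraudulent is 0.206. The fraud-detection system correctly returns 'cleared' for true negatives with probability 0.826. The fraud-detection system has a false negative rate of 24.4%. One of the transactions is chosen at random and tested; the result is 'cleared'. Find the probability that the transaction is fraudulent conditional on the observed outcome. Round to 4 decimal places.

Let H be the event that the transaction is fraudulent. P(H) = 0.206, so P(¬H) = 0.794. With E the 'cleared' result, P(E|H) = 0.244 and P(E|¬H) = 0.826.
P(E) = 0.244·0.206 + 0.826·0.794 = 0.050264 + 0.65584 = 0.70611.
By Bayes' theorem, P(H|E) = 0.050264 / 0.70611 = 0.0712.

P(H | E) ≈ 0.0712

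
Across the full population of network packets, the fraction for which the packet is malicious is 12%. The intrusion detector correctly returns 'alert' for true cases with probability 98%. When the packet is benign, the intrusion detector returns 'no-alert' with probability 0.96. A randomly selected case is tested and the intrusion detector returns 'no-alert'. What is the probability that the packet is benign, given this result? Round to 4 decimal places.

P(¬H | E) ≈ 0.9972

Write H for 'the packet is malicious'. Prior odds H:¬H = 0.12/0.88 = 0.13636. For the 'no-alert' outcome, the likelihood ratio is 0.02/0.96 = 0.020833.
Posterior odds = 0.13636 × 0.020833 = 0.0028409, so P(H|E) = 0.0028409/(1+0.0028409) = 0.0028. Then P(¬H|E) = 1 − 0.0028 = 0.9972.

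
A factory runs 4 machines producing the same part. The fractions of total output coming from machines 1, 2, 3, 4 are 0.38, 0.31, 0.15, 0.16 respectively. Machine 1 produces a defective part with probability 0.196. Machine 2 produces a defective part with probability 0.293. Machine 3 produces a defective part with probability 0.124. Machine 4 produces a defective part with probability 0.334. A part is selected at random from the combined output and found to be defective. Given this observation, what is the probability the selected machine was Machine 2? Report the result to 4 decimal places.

Posterior probability ≈ 0.3827

P(defective|M1) = 0.196; P(defective|M2) = 0.293; P(defective|M3) = 0.124; P(defective|M4) = 0.334.
Prior × likelihood for each source: 0.38·0.196=0.07448, 0.31·0.293=0.09083, 0.15·0.124=0.01860, 0.16·0.334=0.05344. Summing gives P(defective) = 0.23735.
P(Machine 2 | defective) = 0.09083 / 0.23735 = 0.3827.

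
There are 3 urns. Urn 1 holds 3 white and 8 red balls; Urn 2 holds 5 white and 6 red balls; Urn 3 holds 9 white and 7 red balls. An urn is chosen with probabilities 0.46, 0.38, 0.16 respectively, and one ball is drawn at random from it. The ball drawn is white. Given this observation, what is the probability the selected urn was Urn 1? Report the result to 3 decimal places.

Tabulate prior·likelihood by source: [1] prior 0.46, lik 0.2727, product 0.1255; [2] prior 0.38, lik 0.4545, product 0.1727; [3] prior 0.16, lik 0.5625, product 0.09000.
Normalizing constant = 0.38818; the posterior for Urn 1 is its product over the sum, 0.1255/0.38818 = 0.323.

Posterior probability ≈ 0.323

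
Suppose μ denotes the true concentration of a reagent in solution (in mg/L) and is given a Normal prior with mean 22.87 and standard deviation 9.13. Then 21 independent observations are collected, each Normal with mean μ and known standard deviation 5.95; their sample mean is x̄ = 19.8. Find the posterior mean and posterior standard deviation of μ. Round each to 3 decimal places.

Prior precision 1/τ₀² = 1/9.13² = 0.0119966; data precision n/σ² = 21/5.95² = 0.593178.
Posterior precision = 0.0119966 + 0.593178 = 0.605175, giving posterior SD = 1/√0.605175 = 1.285.
Posterior mean = (0.0119966·22.87 + 0.593178·19.8) / 0.605175 = 19.861.

Posterior mean ≈ 19.861; posterior SD ≈ 1.285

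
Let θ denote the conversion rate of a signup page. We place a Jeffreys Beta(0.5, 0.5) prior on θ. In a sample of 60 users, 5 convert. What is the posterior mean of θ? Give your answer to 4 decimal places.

Posterior mean ≈ 0.0902

The binomial likelihood is conjugate to the Beta prior: with 5 successes and 55 failures, the posterior is Beta(0.5+5, 0.5+55) = Beta(5.5, 55.5).
Posterior mean = α/(α+β) = 5.5/61 = 0.0902.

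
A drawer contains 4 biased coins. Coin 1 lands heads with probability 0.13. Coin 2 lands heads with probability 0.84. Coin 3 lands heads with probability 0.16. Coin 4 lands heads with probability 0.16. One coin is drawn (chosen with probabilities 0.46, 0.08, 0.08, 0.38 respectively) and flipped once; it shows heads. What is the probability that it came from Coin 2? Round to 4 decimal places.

Posterior probability ≈ 0.3350

P(heads|C1) = 0.13; P(heads|C2) = 0.84; P(heads|C3) = 0.16; P(heads|C4) = 0.16.
Prior × likelihood for each source: 0.46·0.13=0.05980, 0.08·0.84=0.06720, 0.08·0.16=0.01280, 0.38·0.16=0.06080. Summing gives P(heads) = 0.20060.
P(Coin 2 | heads) = 0.06720 / 0.20060 = 0.3350.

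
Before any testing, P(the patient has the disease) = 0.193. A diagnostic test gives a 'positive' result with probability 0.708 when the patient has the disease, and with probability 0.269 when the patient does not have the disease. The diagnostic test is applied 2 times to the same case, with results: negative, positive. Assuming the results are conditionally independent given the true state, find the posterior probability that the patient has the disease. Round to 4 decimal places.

Posterior P(H) ≈ 0.2009

Let H be the event that the patient has the disease; start with P(H) = 0.193. P('positive'|H) = 0.708, P('positive'|¬H) = 0.269.
Update on result 1 ('negative'): P(H) ← 0.292·0.1930 / (0.292·0.1930 + 0.731·0.8070) = 0.056356/0.64627 = 0.0872.
Update on result 2 ('positive'): P(H) ← 0.708·0.0872 / (0.708·0.0872 + 0.269·0.9128) = 0.061739/0.30728 = 0.2009.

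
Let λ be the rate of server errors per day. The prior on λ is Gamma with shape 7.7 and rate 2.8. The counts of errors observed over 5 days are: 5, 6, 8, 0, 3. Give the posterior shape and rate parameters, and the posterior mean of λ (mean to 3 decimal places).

Posterior: Gamma(shape=29.7, rate=7.8); mean ≈ 3.808

The Poisson likelihood adds the total count to the shape and the number of exposure periods to the rate. Here ∑xᵢ = 22 and n = 5, so shape 7.7→29.7 and rate 2.8→7.8.
E[λ | data] = 29.7/7.8 = 3.808.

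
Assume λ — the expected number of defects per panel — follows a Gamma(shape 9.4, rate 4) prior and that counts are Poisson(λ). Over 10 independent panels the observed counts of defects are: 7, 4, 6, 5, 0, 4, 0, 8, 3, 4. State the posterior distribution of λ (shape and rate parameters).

Posterior: Gamma(shape=50.4, rate=14)

Total count ∑xᵢ = 41 over n = 10 panels.
Gamma is conjugate to the Poisson likelihood: posterior is Gamma(shape = 9.4+41 = 50.4, rate = 4+10 = 14).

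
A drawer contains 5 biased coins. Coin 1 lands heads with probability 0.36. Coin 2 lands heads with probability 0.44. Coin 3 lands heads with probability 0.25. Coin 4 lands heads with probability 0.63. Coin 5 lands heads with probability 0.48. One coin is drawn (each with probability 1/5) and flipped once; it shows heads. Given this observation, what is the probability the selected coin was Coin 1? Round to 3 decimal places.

Tabulate prior·likelihood by source: [1] prior 0.2, lik 0.36, product 0.07200; [2] prior 0.2, lik 0.44, product 0.08800; [3] prior 0.2, lik 0.25, product 0.05000; [4] prior 0.2, lik 0.63, product 0.1260; [5] prior 0.2, lik 0.48, product 0.09600.
Normalizing constant = 0.43200; the posterior for Coin 1 is its product over the sum, 0.07200/0.43200 = 0.167.

Posterior probability ≈ 0.167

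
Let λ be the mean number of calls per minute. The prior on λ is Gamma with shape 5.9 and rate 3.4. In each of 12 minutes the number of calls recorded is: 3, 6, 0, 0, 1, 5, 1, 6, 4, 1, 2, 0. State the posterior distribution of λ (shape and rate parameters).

The Poisson likelihood adds the total count to the shape and the number of exposure periods to the rate. Here ∑xᵢ = 29 and n = 12, so shape 5.9→34.9 and rate 3.4→15.4.

Posterior: Gamma(shape=34.9, rate=15.4)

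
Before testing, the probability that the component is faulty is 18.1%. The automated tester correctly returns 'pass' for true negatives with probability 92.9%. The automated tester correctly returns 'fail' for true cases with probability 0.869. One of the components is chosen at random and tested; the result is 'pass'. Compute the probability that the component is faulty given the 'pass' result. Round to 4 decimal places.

P(H | E) ≈ 0.0302

Write H for 'the component is faulty'. Prior odds H:¬H = 0.181/0.819 = 0.22100. For the 'pass' outcome, the likelihood ratio is 0.131/0.929 = 0.14101.
Posterior odds = 0.22100 × 0.14101 = 0.031164, so P(H|E) = 0.031164/(1+0.031164) = 0.0302.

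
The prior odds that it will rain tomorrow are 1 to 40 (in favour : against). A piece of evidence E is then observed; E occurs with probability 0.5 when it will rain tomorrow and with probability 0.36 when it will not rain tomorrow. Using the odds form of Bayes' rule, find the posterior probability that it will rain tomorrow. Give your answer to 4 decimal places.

Prior odds = 1/40 = 0.025000.
Likelihood ratio for E = 0.5/0.36 = 1.3889.
Posterior odds = prior odds × LR = 0.034722.
Posterior probability = odds/(1+odds) = 0.034722/1.0347 = 0.0336.

Posterior probability ≈ 0.0336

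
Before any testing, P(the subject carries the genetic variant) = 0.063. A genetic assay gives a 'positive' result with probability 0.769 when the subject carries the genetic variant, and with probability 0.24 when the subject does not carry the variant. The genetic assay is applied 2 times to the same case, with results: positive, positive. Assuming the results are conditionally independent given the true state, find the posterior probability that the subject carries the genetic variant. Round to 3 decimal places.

Posterior P(H) ≈ 0.408

Let H be the event that the subject carries the genetic variant; start with P(H) = 0.063. P('positive'|H) = 0.769, P('positive'|¬H) = 0.24.
Update on result 1 ('positive'): P(H) ← 0.769·0.0630 / (0.769·0.0630 + 0.24·0.9370) = 0.048447/0.27333 = 0.1772.
Update on result 2 ('positive'): P(H) ← 0.769·0.1772 / (0.769·0.1772 + 0.24·0.8228) = 0.13630/0.33376 = 0.4084.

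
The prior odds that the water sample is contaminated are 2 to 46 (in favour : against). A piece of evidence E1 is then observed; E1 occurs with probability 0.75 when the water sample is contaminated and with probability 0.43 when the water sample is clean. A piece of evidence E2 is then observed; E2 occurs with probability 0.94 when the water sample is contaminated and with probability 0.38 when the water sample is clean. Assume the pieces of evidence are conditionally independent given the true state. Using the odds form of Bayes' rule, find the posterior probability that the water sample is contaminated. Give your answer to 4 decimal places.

Posterior probability ≈ 0.1580

Prior odds = 2/46 = 0.043478. In log-odds, ln(0.043478) = -3.1355.
Add log likelihood ratios: ln(1.7442) + ln(2.4737) = 1.4620.
Posterior log-odds = -1.6735, so posterior odds = exp(-1.6735) = 0.18759. Converting, P(H|E) = 0.18759/1.1876 = 0.1580.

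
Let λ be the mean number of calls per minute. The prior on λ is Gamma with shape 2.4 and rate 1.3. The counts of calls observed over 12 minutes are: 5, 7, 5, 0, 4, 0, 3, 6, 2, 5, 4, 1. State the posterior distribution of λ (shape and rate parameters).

Posterior: Gamma(shape=44.4, rate=13.3)

The Poisson likelihood adds the total count to the shape and the number of exposure periods to the rate. Here ∑xᵢ = 42 and n = 12, so shape 2.4→44.4 and rate 1.3→13.3.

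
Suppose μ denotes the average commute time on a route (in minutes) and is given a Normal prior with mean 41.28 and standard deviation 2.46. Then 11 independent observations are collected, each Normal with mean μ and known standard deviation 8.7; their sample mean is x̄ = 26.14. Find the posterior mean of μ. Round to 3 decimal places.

Posterior mean ≈ 34.195

With known σ, the Normal prior is conjugate. Weight on the data is w = (n/σ²)/(n/σ² + 1/τ₀²) = 0.145330/(0.145330+0.165246) = 0.46794.
Posterior mean = w·x̄ + (1−w)·μ₀ = 0.46794·26.14 + 0.53206·41.28 = 34.195.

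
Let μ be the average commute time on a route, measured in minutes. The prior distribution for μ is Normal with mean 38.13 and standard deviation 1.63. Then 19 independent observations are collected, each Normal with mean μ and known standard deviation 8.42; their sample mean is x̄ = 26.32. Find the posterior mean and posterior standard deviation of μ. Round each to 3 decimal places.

Posterior mean ≈ 33.218; posterior SD ≈ 1.246

With known σ, the Normal prior is conjugate. Weight on the data is w = (n/σ²)/(n/σ² + 1/τ₀²) = 0.267997/(0.267997+0.376378) = 0.41590.
Posterior mean = w·x̄ + (1−w)·μ₀ = 0.41590·26.32 + 0.58410·38.13 = 33.218. Posterior variance = 1/(0.267997+0.376378) = 1.55189, so SD = 1.246.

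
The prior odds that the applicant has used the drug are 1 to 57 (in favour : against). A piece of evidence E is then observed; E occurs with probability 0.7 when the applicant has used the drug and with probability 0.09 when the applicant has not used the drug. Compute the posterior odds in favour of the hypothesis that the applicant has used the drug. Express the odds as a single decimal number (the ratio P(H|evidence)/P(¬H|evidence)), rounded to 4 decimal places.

Prior odds = 1/57 = 0.017544. In log-odds, ln(0.017544) = -4.0431.
Add log likelihood ratio: ln(7.7778) = 2.0513.
Posterior log-odds = -1.9918, so posterior odds = exp(-1.9918) = 0.13645.

Posterior odds ≈ 0.1365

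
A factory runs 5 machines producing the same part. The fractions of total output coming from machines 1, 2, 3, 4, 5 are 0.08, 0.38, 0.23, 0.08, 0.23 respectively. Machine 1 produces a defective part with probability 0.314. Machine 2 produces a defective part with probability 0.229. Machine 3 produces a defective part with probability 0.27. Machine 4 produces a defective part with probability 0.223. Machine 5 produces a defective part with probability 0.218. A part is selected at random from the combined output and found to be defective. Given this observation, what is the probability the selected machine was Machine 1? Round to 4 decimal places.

Posterior probability ≈ 0.1037

Tabulate prior·likelihood by source: [1] prior 0.08, lik 0.314, product 0.02512; [2] prior 0.38, lik 0.229, product 0.08702; [3] prior 0.23, lik 0.27, product 0.06210; [4] prior 0.08, lik 0.223, product 0.01784; [5] prior 0.23, lik 0.218, product 0.05014.
Normalizing constant = 0.24222; the posterior for Machine 1 is its product over the sum, 0.02512/0.24222 = 0.1037.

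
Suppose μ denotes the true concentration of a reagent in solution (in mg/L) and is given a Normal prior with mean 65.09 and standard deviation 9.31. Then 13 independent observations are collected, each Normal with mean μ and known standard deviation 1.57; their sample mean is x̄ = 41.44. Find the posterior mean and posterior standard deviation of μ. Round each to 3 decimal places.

Prior precision 1/τ₀² = 1/9.31² = 0.0115372; data precision n/σ² = 13/1.57² = 5.27405.
Posterior precision = 0.0115372 + 5.27405 = 5.28558, giving posterior SD = 1/√5.28558 = 0.435.
Posterior mean = (0.0115372·65.09 + 5.27405·41.44) / 5.28558 = 41.492.

Posterior mean ≈ 41.492; posterior SD ≈ 0.435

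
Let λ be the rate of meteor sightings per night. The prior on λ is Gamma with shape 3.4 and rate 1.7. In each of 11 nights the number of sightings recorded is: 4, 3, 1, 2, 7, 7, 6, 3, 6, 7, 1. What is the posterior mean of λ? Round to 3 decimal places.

Posterior mean ≈ 3.969

The Poisson likelihood adds the total count to the shape and the number of exposure periods to the rate. Here ∑xᵢ = 47 and n = 11, so shape 3.4→50.4 and rate 1.7→12.7.
Posterior mean = shape/rate = 50.4/12.7 = 3.969.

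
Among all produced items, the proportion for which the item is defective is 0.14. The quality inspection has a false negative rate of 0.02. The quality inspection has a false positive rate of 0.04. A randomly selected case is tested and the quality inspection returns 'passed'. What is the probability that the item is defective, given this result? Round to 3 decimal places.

Write H for 'the item is defective'. Prior odds H:¬H = 0.14/0.86 = 0.16279. For the 'passed' outcome, the likelihood ratio is 0.02/0.96 = 0.020833.
Posterior odds = 0.16279 × 0.020833 = 0.0033915, so P(H|E) = 0.0033915/(1+0.0033915) = 0.003.

P(H | E) ≈ 0.003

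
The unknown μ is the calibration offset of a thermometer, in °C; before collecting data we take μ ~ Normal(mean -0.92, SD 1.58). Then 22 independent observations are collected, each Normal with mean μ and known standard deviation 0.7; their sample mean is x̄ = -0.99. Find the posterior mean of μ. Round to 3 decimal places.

Posterior mean ≈ -0.989

With known σ, the Normal prior is conjugate. Weight on the data is w = (n/σ²)/(n/σ² + 1/τ₀²) = 44.8980/(44.8980+0.400577) = 0.99116.
Posterior mean = w·x̄ + (1−w)·μ₀ = 0.99116·-0.99 + 0.0088430·-0.92 = -0.989.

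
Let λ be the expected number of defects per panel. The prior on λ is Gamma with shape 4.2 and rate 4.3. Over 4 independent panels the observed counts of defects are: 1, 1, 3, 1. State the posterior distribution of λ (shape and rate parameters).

Posterior: Gamma(shape=10.2, rate=8.3)

The Poisson likelihood adds the total count to the shape and the number of exposure periods to the rate. Here ∑xᵢ = 6 and n = 4, so shape 4.2→10.2 and rate 4.3→8.3.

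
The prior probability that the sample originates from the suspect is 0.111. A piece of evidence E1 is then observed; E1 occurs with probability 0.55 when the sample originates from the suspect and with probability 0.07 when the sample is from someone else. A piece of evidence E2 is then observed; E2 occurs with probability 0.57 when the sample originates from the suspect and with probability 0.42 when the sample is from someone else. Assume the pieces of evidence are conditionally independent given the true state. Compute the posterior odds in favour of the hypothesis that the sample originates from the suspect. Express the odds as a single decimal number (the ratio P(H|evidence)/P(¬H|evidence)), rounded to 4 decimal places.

Posterior odds ≈ 1.3314

Prior odds = 0.111/(1−0.111) = 0.12486.
Likelihood ratio for E1 = 0.55/0.07 = 7.8571.
Likelihood ratio for E2 = 0.57/0.42 = 1.3571.
Posterior odds = prior odds × LR₁ × LR₂ = 1.3314.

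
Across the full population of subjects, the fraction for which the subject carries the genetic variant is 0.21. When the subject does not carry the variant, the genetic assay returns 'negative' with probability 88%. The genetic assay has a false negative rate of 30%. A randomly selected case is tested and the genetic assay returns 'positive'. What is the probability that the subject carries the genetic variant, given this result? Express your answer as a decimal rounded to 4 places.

P(H | E) ≈ 0.6079

Let H be the event that the subject carries the genetic variant. P(H) = 0.21, so P(¬H) = 0.79. With E the 'positive' result, P(E|H) = 0.7 and P(E|¬H) = 0.12.
P(E) = 0.7·0.21 + 0.12·0.79 = 0.14700 + 0.094800 = 0.24180.
By Bayes' theorem, P(H|E) = 0.14700 / 0.24180 = 0.6079.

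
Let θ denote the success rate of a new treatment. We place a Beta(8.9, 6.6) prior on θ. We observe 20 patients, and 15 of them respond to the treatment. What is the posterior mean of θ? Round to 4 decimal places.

Posterior mean ≈ 0.6732

The binomial likelihood is conjugate to the Beta prior: with 15 successes and 5 failures, the posterior is Beta(8.9+15, 6.6+5) = Beta(23.9, 11.6).
Posterior mean = α/(α+β) = 23.9/35.5 = 0.6732.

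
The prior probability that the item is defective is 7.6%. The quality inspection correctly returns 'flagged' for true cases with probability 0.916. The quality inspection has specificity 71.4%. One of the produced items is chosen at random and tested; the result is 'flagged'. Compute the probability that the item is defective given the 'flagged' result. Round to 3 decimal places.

P(H | E) ≈ 0.209

Let H be the event that the item is defective. P(H) = 0.076, so P(¬H) = 0.924. With E the 'flagged' result, P(E|H) = 0.916 and P(E|¬H) = 0.286.
P(E) = 0.916·0.076 + 0.286·0.924 = 0.069616 + 0.26426 = 0.33388.
By Bayes' theorem, P(H|E) = 0.069616 / 0.33388 = 0.209.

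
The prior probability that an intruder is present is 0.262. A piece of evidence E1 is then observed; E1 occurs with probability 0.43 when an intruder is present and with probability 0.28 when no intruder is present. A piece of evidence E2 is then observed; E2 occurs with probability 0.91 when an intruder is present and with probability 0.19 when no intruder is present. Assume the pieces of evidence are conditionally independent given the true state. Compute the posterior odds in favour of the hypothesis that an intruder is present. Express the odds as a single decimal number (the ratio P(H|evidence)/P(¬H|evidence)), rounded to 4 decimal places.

Prior odds = 0.262/(1−0.262) = 0.35501.
Likelihood ratio for E1 = 0.43/0.28 = 1.5357.
Likelihood ratio for E2 = 0.91/0.19 = 4.7895.
Posterior odds = prior odds × LR₁ × LR₂ = 2.6112.

Posterior odds ≈ 2.6112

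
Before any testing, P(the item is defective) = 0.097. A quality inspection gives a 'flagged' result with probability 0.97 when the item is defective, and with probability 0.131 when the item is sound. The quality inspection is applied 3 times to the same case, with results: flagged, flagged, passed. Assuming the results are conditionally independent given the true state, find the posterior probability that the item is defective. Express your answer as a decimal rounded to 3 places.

Posterior P(H) ≈ 0.169

With H the event that the item is defective, the joint likelihood of the observed sequence is P(data|H) = 0.97·0.97·0.03 = 0.028227 and P(data|¬H) = 0.131·0.131·0.869 = 0.014913.
Bayes: P(H|data) = 0.097·0.028227 / (0.097·0.028227 + 0.903·0.014913) = 0.0027380/0.016204 = 0.1690.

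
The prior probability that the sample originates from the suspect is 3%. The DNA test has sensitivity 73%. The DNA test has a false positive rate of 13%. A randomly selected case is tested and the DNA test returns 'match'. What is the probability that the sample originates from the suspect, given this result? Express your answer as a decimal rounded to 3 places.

Let H be the event that the sample originates from the suspect. P(H) = 0.03, so P(¬H) = 0.97. With E the 'match' result, P(E|H) = 0.73 and P(E|¬H) = 0.13.
P(E) = 0.73·0.03 + 0.13·0.97 = 0.021900 + 0.12610 = 0.14800.
By Bayes' theorem, P(H|E) = 0.021900 / 0.14800 = 0.148.

P(H | E) ≈ 0.148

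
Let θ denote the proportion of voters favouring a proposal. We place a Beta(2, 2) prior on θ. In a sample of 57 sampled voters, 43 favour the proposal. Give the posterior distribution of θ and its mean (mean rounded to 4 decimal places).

Observing 43 successes and 14 failures updates Beta(2, 2) by adding the success and failure counts to the two shape parameters: α = 2+43 = 45, β = 2+14 = 16.
E[θ | data] = 45/(45+16) = 0.7377.

Posterior: Beta(45, 16); mean ≈ 0.7377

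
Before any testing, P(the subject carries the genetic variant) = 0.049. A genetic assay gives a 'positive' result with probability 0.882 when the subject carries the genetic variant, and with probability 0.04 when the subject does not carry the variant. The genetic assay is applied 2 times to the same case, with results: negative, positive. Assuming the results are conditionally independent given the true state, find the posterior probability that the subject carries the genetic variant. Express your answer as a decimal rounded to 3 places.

Posterior P(H) ≈ 0.123

With H the event that the subject carries the genetic variant, the joint likelihood of the observed sequence is P(data|H) = 0.118·0.882 = 0.10408 and P(data|¬H) = 0.96·0.04 = 0.038400.
Bayes: P(H|data) = 0.049·0.10408 / (0.049·0.10408 + 0.951·0.038400) = 0.0050997/0.041618 = 0.1225.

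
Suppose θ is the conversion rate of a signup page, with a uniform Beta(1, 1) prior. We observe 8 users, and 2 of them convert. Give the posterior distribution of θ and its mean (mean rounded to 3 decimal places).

Observing 2 successes and 6 failures updates Beta(1, 1) by adding the success and failure counts to the two shape parameters: α = 1+2 = 3, β = 1+6 = 7.
Posterior mean = α/(α+β) = 3/10 = 0.300.

Posterior: Beta(3, 7); mean ≈ 0.300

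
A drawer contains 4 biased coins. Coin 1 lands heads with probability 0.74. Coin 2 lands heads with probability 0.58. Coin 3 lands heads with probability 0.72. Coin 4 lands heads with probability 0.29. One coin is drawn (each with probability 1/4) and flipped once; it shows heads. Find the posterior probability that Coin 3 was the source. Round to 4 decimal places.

Posterior probability ≈ 0.3090

Tabulate prior·likelihood by source: [1] prior 0.25, lik 0.74, product 0.1850; [2] prior 0.25, lik 0.58, product 0.1450; [3] prior 0.25, lik 0.72, product 0.1800; [4] prior 0.25, lik 0.29, product 0.07250.
Normalizing constant = 0.58250; the posterior for Coin 3 is its product over the sum, 0.1800/0.58250 = 0.3090.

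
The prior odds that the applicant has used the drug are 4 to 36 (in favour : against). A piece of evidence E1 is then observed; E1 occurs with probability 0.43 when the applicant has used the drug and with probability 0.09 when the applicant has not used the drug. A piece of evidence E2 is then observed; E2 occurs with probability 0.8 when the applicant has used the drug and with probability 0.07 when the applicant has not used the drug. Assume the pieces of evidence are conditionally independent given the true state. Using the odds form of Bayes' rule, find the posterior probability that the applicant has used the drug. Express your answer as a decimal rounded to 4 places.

Prior odds = 4/36 = 0.11111.
Likelihood ratio for E1 = 0.43/0.09 = 4.7778.
Likelihood ratio for E2 = 0.8/0.07 = 11.429.
Posterior odds = prior odds × LR₁ × LR₂ = 6.0670.
Posterior probability = odds/(1+odds) = 6.0670/7.0670 = 0.8585.

Posterior probability ≈ 0.8585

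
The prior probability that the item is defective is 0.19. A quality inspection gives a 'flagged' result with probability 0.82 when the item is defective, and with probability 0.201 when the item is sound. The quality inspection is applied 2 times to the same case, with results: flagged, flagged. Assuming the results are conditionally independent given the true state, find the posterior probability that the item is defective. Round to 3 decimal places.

Let H be the event that the item is defective; start with P(H) = 0.19. P('flagged'|H) = 0.82, P('flagged'|¬H) = 0.201.
Update on result 1 ('flagged'): P(H) ← 0.82·0.1900 / (0.82·0.1900 + 0.201·0.8100) = 0.15580/0.31861 = 0.4890.
Update on result 2 ('flagged'): P(H) ← 0.82·0.4890 / (0.82·0.4890 + 0.201·0.5110) = 0.40098/0.50369 = 0.7961.

Posterior P(H) ≈ 0.796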